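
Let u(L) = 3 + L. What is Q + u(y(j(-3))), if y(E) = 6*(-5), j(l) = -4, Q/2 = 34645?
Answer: 69263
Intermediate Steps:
Q = 69290 (Q = 2*34645 = 69290)
y(E) = -30
Q + u(y(j(-3))) = 69290 + (3 - 30) = 69290 - 27 = 69263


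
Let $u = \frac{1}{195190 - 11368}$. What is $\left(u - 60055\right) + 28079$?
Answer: $- \frac{5877892271}{183822} \approx -31976.0$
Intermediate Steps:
$u = \frac{1}{183822} \approx 5.44 \cdot 10^{-6}$
$\left(u - 60055\right) + 28079 = \left(\frac{1}{183822} - 60055\right) + 28079 = - \frac{11039430209}{183822} + 28079 = - \frac{5877892271}{183822}$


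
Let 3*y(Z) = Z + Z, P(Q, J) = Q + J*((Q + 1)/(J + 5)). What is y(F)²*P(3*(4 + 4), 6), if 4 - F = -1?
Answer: 4600/11 ≈ 418.18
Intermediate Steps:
P(Q, J) = Q + J*(1 + Q)/(5 + J) (P(Q, J) = Q + J*((1 + Q)/(5 + J)) = Q + J*(1 + Q)/(5 + J))
F = 5 (F = 4 - 1*(-1) = 4 + 1 = 5)
y(Z) = 2*Z/3 (y(Z) = (Z + Z)/3 = (2*Z)/3 = 2*Z/3)
y(F)²*P(3*(4 + 4), 6) = ((⅔)*5)²*((6 + 5*(3*(4 + 4)) + 2*6*(3*(4 + 4)))/(5 + 6)) = (10/3)²*((6 + 5*(3*8) + 2*6*(3*8))/11) = 100*((6 + 5*24 + 2*6*24)/11)/9 = 100*((6 + 120 + 288)/11)/9 = 100*((1/11)*414)/9 = (100/9)*(414/11) = 4600/11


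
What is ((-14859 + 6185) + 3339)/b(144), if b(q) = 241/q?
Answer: -768240/241 ≈ -3187.7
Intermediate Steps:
((-14859 + 6185) + 3339)/b(144) = ((-14859 + 6185) + 3339)/((241/144)) = (-8674 + 3339)/((241*(1/144))) = -5335/241/144 = -5335*144/241 = -768240/241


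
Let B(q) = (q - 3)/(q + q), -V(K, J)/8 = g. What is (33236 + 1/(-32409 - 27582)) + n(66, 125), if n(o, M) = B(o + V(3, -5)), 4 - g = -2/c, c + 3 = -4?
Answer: 1012895302403/30475428 ≈ 33236.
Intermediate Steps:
c = -7 (c = -3 - 4 = -7)
g = 26/7 (g = 4 - (-2)/(-7) = 4 - (-2)*(-1)/7 = 4 - 1*2/7 = 4 - 2/7 = 26/7 ≈ 3.7143)
V(K, J) = -208/7 (V(K, J) = -8*26/7 = -208/7)
B(q) = (-3 + q)/(2*q) (B(q) = (-3 + q)/((2*q)) = (-3 + q)*(1/(2*q)) = (-3 + q)/(2*q))
n(o, M) = (-229/7 + o)/(2*(-208/7 + o)) (n(o, M) = (-3 + (o - 208/7))/(2*(o - 208/7)) = (-3 + (-208/7 + o))/(2*(-208/7 + o)) = (-229/7 + o)/(2*(-208/7 + o)))
(33236 + 1/(-32409 - 27582)) + n(66, 125) = (33236 + 1/(-32409 - 27582)) + (-229 + 7*66)/(2*(-208 + 7*66)) = (33236 + 1/(-59991)) + (-229 + 462)/(2*(-208 + 462)) = (33236 - 1/59991) + (½)*233/254 = 1993860875/59991 + (½)*(1/254)*233 = 1993860875/59991 + 233/508 = 1012895302403/30475428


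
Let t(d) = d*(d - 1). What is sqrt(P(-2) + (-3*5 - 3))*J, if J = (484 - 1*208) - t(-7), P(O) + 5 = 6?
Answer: 220*I*sqrt(17) ≈ 907.08*I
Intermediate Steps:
P(O) = 1 (P(O) = -5 + 6 = 1)
t(d) = d*(-1 + d)
J = 220 (J = (484 - 1*208) - (-7)*(-1 - 7) = (484 - 208) - (-7)*(-8) = 276 - 1*56 = 276 - 56 = 220)
sqrt(P(-2) + (-3*5 - 3))*J = sqrt(1 + (-3*5 - 3))*220 = sqrt(1 + (-15 - 3))*220 = sqrt(1 - 18)*220 = sqrt(-17)*220 = (I*sqrt(17))*220 = 220*I*sqrt(17)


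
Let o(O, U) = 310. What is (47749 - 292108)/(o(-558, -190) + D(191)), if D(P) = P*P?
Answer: -244359/36791 ≈ -6.6418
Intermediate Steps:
D(P) = P**2
(47749 - 292108)/(o(-558, -190) + D(191)) = (47749 - 292108)/(310 + 191**2) = -244359/(310 + 36481) = -244359/36791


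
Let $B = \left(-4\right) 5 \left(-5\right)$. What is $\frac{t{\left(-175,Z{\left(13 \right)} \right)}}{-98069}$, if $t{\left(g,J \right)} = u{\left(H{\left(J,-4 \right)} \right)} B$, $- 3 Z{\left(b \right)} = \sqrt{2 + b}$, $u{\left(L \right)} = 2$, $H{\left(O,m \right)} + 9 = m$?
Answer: $- \frac{200}{98069} \approx -0.0020394$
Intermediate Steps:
$H{\left(O,m \right)} = -9 + m$
$B = 100$ ($B = \left(-20\right) \left(-5\right) = 100$)
$Z{\left(b \right)} = - \frac{\sqrt{2 + b}}{3}$
$t{\left(g,J \right)} = 200$ ($t{\left(g,J \right)} = 2 \cdot 100 = 200$)
$\frac{t{\left(-175,Z{\left(13 \right)} \right)}}{-98069} = \frac{200}{-98069} = 200 \left(- \frac{1}{98069}\right) = - \frac{200}{98069}$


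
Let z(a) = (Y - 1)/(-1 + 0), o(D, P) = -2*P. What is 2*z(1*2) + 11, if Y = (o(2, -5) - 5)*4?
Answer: -27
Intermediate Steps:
Y = 20 (Y = (-2*(-5) - 5)*4 = (10 - 5)*4 = 5*4 = 20)
z(a) = -19 (z(a) = (20 - 1)/(-1 + 0) = 19/(-1) = 19*(-1) = -19)
2*z(1*2) + 11 = 2*(-19) + 11 = -38 + 11 = -27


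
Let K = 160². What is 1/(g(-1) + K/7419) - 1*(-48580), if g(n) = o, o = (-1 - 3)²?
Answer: 7010295739/144304 ≈ 48580.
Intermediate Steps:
o = 16 (o = (-4)² = 16)
g(n) = 16
K = 25600
1/(g(-1) + K/7419) - 1*(-48580) = 1/(16 + 25600/7419) - 1*(-48580) = 1/(16 + 25600*(1/7419)) + 48580 = 1/(16 + 25600/7419) + 48580 = 1/(144304/7419) + 48580 = 7419/144304 + 48580 = 7010295739/144304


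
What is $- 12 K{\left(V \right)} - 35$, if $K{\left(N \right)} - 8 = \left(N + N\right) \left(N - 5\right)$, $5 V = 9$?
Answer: $\frac{181}{25} \approx 7.24$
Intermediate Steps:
$V = \frac{9}{5}$ ($V = \frac{1}{5} \cdot 9 = \frac{9}{5} \approx 1.8$)
$K{\left(N \right)} = 8 + 2 N \left(-5 + N\right)$ ($K{\left(N \right)} = 8 + \left(N + N\right) \left(N - 5\right) = 8 + 2 N \left(-5 + N\right)$)
$- 12 K{\left(V \right)} - 35 = - 12 \left(8 - 18 + 2 \left(\frac{9}{5}\right)^{2}\right) - 35 = - 12 \left(8 - 18 + 2 \cdot \frac{81}{25}\right) - 35 = - 12 \left(8 - 18 + \frac{162}{25}\right) - 35 = \left(-12\right) \left(- \frac{88}{25}\right) - 35 = \frac{1056}{25} - 35 = \frac{181}{25}$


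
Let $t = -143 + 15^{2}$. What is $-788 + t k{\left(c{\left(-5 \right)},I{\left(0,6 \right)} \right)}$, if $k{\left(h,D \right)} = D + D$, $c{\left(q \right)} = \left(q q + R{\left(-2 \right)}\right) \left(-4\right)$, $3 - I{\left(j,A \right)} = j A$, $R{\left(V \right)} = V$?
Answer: $-296$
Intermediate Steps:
$I{\left(j,A \right)} = 3 - A j$ ($I{\left(j,A \right)} = 3 - j A = 3 - A j$)
$c{\left(q \right)} = 8 - 4 q^{2}$ ($c{\left(q \right)} = \left(q q - 2\right) \left(-4\right) = \left(q^{2} - 2\right) \left(-4\right) = \left(-2 + q^{2}\right) \left(-4\right) = 8 - 4 q^{2}$)
$k{\left(h,D \right)} = 2 D$
$t = 82$ ($t = -143 + 225 = 82$)
$-788 + t k{\left(c{\left(-5 \right)},I{\left(0,6 \right)} \right)} = -788 + 82 \cdot 2 \left(3 - 6 \cdot 0\right) = -788 + 82 \cdot 2 \left(3 + 0\right) = -788 + 82 \cdot 2 \cdot 3 = -788 + 82 \cdot 6 = -788 + 492 = -296$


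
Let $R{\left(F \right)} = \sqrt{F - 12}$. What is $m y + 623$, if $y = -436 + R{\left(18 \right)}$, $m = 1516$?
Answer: $-660353 + 1516 \sqrt{6} \approx -6.5664 \cdot 10^{5}$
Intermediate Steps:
$R{\left(F \right)} = \sqrt{-12 + F}$
$y = -436 + \sqrt{6}$ ($y = -436 + \sqrt{-12 + 18} = -436 + \sqrt{6} \approx -433.55$)
$m y + 623 = 1516 \left(-436 + \sqrt{6}\right) + 623 = \left(-660976 + 1516 \sqrt{6}\right) + 623 = -660353 + 1516 \sqrt{6}$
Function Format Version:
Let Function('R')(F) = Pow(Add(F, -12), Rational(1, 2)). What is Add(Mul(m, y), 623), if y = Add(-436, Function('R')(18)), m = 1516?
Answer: Add(-660353, Mul(1516, Pow(6, Rational(1, 2)))) ≈ -6.5664e+5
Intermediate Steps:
Function('R')(F) = Pow(Add(-12, F), Rational(1, 2))
y = Add(-436, Pow(6, Rational(1, 2))) (y = Add(-436, Pow(Add(-12, 18), Rational(1, 2))) = Add(-436, Pow(6, Rational(1, 2))) ≈ -433.55)
Add(Mul(m, y), 623) = Add(Mul(1516, Add(-436, Pow(6, Rational(1, 2)))), 623) = Add(Add(-660976, Mul(1516, Pow(6, Rational(1, 2)))), 623) = Add(-660353, Mul(1516, Pow(6, Rational(1, 2))))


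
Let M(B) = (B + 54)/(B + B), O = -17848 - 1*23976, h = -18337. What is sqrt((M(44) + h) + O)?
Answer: 3*I*sqrt(3235265)/22 ≈ 245.28*I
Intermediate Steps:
O = -41824 (O = -17848 - 23976 = -41824)
M(B) = (54 + B)/(2*B) (M(B) = (54 + B)/((2*B)) = (54 + B)*(1/(2*B)) = (54 + B)/(2*B))
sqrt((M(44) + h) + O) = sqrt(((1/2)*(54 + 44)/44 - 18337) - 41824) = sqrt(((1/2)*(1/44)*98 - 18337) - 41824) = sqrt((49/44 - 18337) - 41824) = sqrt(-806779/44 - 41824) = sqrt(-2647035/44) = 3*I*sqrt(3235265)/22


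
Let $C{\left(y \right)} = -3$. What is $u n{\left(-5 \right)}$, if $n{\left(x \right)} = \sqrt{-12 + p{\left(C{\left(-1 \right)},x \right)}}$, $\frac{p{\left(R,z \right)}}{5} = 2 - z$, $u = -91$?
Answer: $- 91 \sqrt{23} \approx -436.42$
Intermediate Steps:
$p{\left(R,z \right)} = 10 - 5 z$ ($p{\left(R,z \right)} = 5 \left(2 - z\right) = 10 - 5 z$)
$n{\left(x \right)} = \sqrt{-2 - 5 x}$ ($n{\left(x \right)} = \sqrt{-12 - \left(-10 + 5 x\right)} = \sqrt{-2 - 5 x}$)
$u n{\left(-5 \right)} = - 91 \sqrt{-2 - -25} = - 91 \sqrt{-2 + 25} = - 91 \sqrt{23}$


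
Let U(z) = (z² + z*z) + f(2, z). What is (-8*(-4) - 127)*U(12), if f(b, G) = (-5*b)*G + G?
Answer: -17100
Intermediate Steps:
f(b, G) = G - 5*G*b (f(b, G) = -5*G*b + G = G - 5*G*b)
U(z) = -9*z + 2*z² (U(z) = (z² + z*z) + z*(1 - 5*2) = (z² + z²) + z*(1 - 10) = 2*z² + z*(-9) = 2*z² - 9*z = -9*z + 2*z²)
(-8*(-4) - 127)*U(12) = (-8*(-4) - 127)*(12*(-9 + 2*12)) = (32 - 127)*(12*(-9 + 24)) = -1140*15 = -95*180 = -17100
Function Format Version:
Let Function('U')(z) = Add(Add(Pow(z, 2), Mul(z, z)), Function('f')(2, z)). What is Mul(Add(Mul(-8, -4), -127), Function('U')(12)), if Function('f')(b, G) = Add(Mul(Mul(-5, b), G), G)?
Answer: -17100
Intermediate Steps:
Function('f')(b, G) = Add(G, Mul(-5, G, b)) (Function('f')(b, G) = Add(Mul(-5, G, b), G) = Add(G, Mul(-5, G, b)))
Function('U')(z) = Add(Mul(-9, z), Mul(2, Pow(z, 2))) (Function('U')(z) = Add(Add(Pow(z, 2), Mul(z, z)), Mul(z, Add(1, Mul(-5, 2)))) = Add(Add(Pow(z, 2), Pow(z, 2)), Mul(z, Add(1, -10))) = Add(Mul(2, Pow(z, 2)), Mul(z, -9)) = Add(Mul(2, Pow(z, 2)), Mul(-9, z)) = Add(Mul(-9, z), Mul(2, Pow(z, 2))))
Mul(Add(Mul(-8, -4), -127), Function('U')(12)) = Mul(Add(Mul(-8, -4), -127), Mul(12, Add(-9, Mul(2, 12)))) = Mul(Add(32, -127), Mul(12, Add(-9, 24))) = Mul(-95, Mul(12, 15)) = Mul(-95, 180) = -17100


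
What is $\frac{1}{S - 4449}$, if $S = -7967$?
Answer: $- \frac{1}{12416} \approx -8.0541 \cdot 10^{-5}$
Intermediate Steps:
$\frac{1}{S - 4449} = \frac{1}{-7967 - 4449} = \frac{1}{-12416} = - \frac{1}{12416}$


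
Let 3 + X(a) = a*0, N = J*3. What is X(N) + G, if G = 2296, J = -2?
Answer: 2293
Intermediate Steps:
N = -6 (N = -2*3 = -6)
X(a) = -3 (X(a) = -3 + a*0 = -3 + 0 = -3)
X(N) + G = -3 + 2296 = 2293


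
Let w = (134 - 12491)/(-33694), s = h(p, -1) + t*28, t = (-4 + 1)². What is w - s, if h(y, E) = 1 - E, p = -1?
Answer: -8545919/33694 ≈ -253.63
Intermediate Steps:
t = 9 (t = (-3)² = 9)
s = 254 (s = (1 - 1*(-1)) + 9*28 = (1 + 1) + 252 = 2 + 252 = 254)
w = 12357/33694 (w = -12357*(-1/33694) = 12357/33694 ≈ 0.36674)
w - s = 12357/33694 - 1*254 = 12357/33694 - 254 = -8545919/33694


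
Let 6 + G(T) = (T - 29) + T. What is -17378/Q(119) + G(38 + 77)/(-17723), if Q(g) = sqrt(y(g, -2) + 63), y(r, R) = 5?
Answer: -195/17723 - 8689*sqrt(17)/17 ≈ -2107.4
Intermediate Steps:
G(T) = -35 + 2*T (G(T) = -6 + ((T - 29) + T) = -6 + ((-29 + T) + T) = -6 + (-29 + 2*T) = -35 + 2*T)
Q(g) = 2*sqrt(17) (Q(g) = sqrt(5 + 63) = sqrt(68) = 2*sqrt(17))
-17378/Q(119) + G(38 + 77)/(-17723) = -17378*sqrt(17)/34 + (-35 + 2*(38 + 77))/(-17723) = -8689*sqrt(17)/17 + (-35 + 2*115)*(-1/17723) = -8689*sqrt(17)/17 + (-35 + 230)*(-1/17723) = -8689*sqrt(17)/17 + 195*(-1/17723) = -8689*sqrt(17)/17 - 195/17723 = -195/17723 - 8689*sqrt(17)/17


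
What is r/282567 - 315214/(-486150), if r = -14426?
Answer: 4558659691/7631663725 ≈ 0.59733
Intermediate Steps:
r/282567 - 315214/(-486150) = -14426/282567 - 315214/(-486150) = -14426*1/282567 - 315214*(-1/486150) = -14426/282567 + 157607/243075 = 4558659691/7631663725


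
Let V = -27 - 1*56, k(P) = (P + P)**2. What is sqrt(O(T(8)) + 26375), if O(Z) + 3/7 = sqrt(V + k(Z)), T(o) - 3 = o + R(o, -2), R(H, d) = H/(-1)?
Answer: sqrt(1292354 + 49*I*sqrt(47))/7 ≈ 162.4 + 0.021107*I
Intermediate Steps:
R(H, d) = -H (R(H, d) = H*(-1) = -H)
T(o) = 3 (T(o) = 3 + (o - o) = 3 + 0 = 3)
k(P) = 4*P**2 (k(P) = (2*P)**2 = 4*P**2)
V = -83 (V = -27 - 56 = -83)
O(Z) = -3/7 + sqrt(-83 + 4*Z**2)
sqrt(O(T(8)) + 26375) = sqrt((-3/7 + sqrt(-83 + 4*3**2)) + 26375) = sqrt((-3/7 + sqrt(-83 + 4*9)) + 26375) = sqrt((-3/7 + sqrt(-83 + 36)) + 26375) = sqrt((-3/7 + sqrt(-47)) + 26375) = sqrt((-3/7 + I*sqrt(47)) + 26375) = sqrt(184622/7 + I*sqrt(47))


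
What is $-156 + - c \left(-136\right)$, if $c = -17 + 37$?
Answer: $2564$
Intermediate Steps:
$c = 20$
$-156 + - c \left(-136\right) = -156 + \left(-1\right) 20 \left(-136\right) = -156 - -2720 = -156 + 2720 = 2564$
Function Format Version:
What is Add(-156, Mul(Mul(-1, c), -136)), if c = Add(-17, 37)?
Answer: 2564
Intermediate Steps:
c = 20
Add(-156, Mul(Mul(-1, c), -136)) = Add(-156, Mul(Mul(-1, 20), -136)) = Add(-156, Mul(-20, -136)) = Add(-156, 2720) = 2564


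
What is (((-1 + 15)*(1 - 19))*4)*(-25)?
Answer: 25200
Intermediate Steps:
(((-1 + 15)*(1 - 19))*4)*(-25) = ((14*(-18))*4)*(-25) = -252*4*(-25) = -1008*(-25) = 25200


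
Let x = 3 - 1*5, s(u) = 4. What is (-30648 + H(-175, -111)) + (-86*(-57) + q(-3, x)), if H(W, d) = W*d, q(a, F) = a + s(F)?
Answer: -6320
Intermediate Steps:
x = -2 (x = 3 - 5 = -2)
q(a, F) = 4 + a (q(a, F) = a + 4 = 4 + a)
(-30648 + H(-175, -111)) + (-86*(-57) + q(-3, x)) = (-30648 - 175*(-111)) + (-86*(-57) + (4 - 3)) = (-30648 + 19425) + (4902 + 1) = -11223 + 4903 = -6320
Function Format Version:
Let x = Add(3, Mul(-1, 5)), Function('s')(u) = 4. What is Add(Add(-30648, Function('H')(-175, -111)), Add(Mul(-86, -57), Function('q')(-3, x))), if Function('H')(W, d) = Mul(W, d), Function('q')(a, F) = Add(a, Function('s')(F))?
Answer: -6320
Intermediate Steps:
x = -2 (x = Add(3, -5) = -2)
Function('q')(a, F) = Add(4, a) (Function('q')(a, F) = Add(a, 4) = Add(4, a))
Add(Add(-30648, Function('H')(-175, -111)), Add(Mul(-86, -57), Function('q')(-3, x))) = Add(Add(-30648, Mul(-175, -111)), Add(Mul(-86, -57), Add(4, -3))) = Add(Add(-30648, 19425), Add(4902, 1)) = Add(-11223, 4903) = -6320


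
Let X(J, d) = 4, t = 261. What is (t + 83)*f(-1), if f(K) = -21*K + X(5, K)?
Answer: 8600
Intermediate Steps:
f(K) = 4 - 21*K (f(K) = -21*K + 4 = 4 - 21*K)
(t + 83)*f(-1) = (261 + 83)*(4 - 21*(-1)) = 344*(4 + 21) = 344*25 = 8600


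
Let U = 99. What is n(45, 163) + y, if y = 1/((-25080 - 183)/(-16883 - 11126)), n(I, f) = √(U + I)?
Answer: 331165/25263 ≈ 13.109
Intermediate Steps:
n(I, f) = √(99 + I)
y = 28009/25263 (y = 1/(-25263/(-28009)) = 1/(-25263*(-1/28009)) = 1/(25263/28009) = 28009/25263 ≈ 1.1087)
n(45, 163) + y = √(99 + 45) + 28009/25263 = √144 + 28009/25263 = 12 + 28009/25263 = 331165/25263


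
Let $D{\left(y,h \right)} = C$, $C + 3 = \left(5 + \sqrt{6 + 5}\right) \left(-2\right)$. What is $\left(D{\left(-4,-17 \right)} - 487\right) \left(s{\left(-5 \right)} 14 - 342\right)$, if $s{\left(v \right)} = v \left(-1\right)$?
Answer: $136000 + 544 \sqrt{11} \approx 1.378 \cdot 10^{5}$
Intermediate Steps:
$s{\left(v \right)} = - v$
$C = -13 - 2 \sqrt{11}$ ($C = -3 + \left(5 + \sqrt{6 + 5}\right) \left(-2\right) = -3 + \left(5 + \sqrt{11}\right) \left(-2\right) = -3 - \left(10 + 2 \sqrt{11}\right) = -13 - 2 \sqrt{11} \approx -19.633$)
$D{\left(y,h \right)} = -13 - 2 \sqrt{11}$
$\left(D{\left(-4,-17 \right)} - 487\right) \left(s{\left(-5 \right)} 14 - 342\right) = \left(\left(-13 - 2 \sqrt{11}\right) - 487\right) \left(\left(-1\right) \left(-5\right) 14 - 342\right) = \left(-500 - 2 \sqrt{11}\right) \left(5 \cdot 14 - 342\right) = \left(-500 - 2 \sqrt{11}\right) \left(70 - 342\right) = \left(-500 - 2 \sqrt{11}\right) \left(-272\right) = 136000 + 544 \sqrt{11}$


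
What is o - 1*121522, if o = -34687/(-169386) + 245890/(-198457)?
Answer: -583585508458775/4802262486 ≈ -1.2152e+5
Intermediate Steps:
o = -4966635083/4802262486 (o = -34687*(-1/169386) + 245890*(-1/198457) = 34687/169386 - 245890/198457 = -4966635083/4802262486 ≈ -1.0342)
o - 1*121522 = -4966635083/4802262486 - 1*121522 = -4966635083/4802262486 - 121522 = -583585508458775/4802262486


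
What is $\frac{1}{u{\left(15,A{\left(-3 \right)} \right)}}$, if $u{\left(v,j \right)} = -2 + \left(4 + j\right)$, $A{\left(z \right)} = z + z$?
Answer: $- \frac{1}{4} \approx -0.25$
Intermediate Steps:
$A{\left(z \right)} = 2 z$
$u{\left(v,j \right)} = 2 + j$
$\frac{1}{u{\left(15,A{\left(-3 \right)} \right)}} = \frac{1}{2 + 2 \left(-3\right)} = \frac{1}{2 - 6} = \frac{1}{-4} = - \frac{1}{4}$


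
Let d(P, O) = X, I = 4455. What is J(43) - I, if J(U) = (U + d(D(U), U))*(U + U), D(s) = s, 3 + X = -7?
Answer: -1617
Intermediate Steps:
X = -10 (X = -3 - 7 = -10)
d(P, O) = -10
J(U) = 2*U*(-10 + U) (J(U) = (U - 10)*(U + U) = (-10 + U)*(2*U) = 2*U*(-10 + U))
J(43) - I = 2*43*(-10 + 43) - 1*4455 = 2*43*33 - 4455 = 2838 - 4455 = -1617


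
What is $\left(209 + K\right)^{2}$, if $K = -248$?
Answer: $1521$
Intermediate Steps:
$\left(209 + K\right)^{2} = \left(209 - 248\right)^{2} = \left(-39\right)^{2} = 1521$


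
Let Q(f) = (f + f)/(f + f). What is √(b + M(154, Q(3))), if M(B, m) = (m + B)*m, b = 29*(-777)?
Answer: I*√22378 ≈ 149.59*I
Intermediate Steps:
b = -22533
Q(f) = 1 (Q(f) = (2*f)/((2*f)) = (2*f)*(1/(2*f)) = 1)
M(B, m) = m*(B + m) (M(B, m) = (B + m)*m = m*(B + m))
√(b + M(154, Q(3))) = √(-22533 + 1*(154 + 1)) = √(-22533 + 1*155) = √(-22533 + 155) = √(-22378) = I*√22378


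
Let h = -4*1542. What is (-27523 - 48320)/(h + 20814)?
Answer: -25281/4882 ≈ -5.1784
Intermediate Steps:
h = -6168
(-27523 - 48320)/(h + 20814) = (-27523 - 48320)/(-6168 + 20814) = -75843/14646 = -75843*1/14646 = -25281/4882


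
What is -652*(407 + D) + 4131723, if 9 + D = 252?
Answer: 3707923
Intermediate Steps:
D = 243 (D = -9 + 252 = 243)
-652*(407 + D) + 4131723 = -652*(407 + 243) + 4131723 = -652*650 + 4131723 = -423800 + 4131723 = 3707923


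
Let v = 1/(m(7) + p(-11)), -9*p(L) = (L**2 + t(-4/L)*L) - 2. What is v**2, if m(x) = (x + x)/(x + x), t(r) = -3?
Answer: 81/20449 ≈ 0.0039611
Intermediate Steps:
m(x) = 1 (m(x) = (2*x)/((2*x)) = (2*x)*(1/(2*x)) = 1)
p(L) = 2/9 - L**2/9 + L/3 (p(L) = -((L**2 - 3*L) - 2)/9 = -(-2 + L**2 - 3*L)/9 = 2/9 - L**2/9 + L/3)
v = -9/143 (v = 1/(1 + (2/9 - 1/9*(-11)**2 + (1/3)*(-11))) = 1/(1 + (2/9 - 1/9*121 - 11/3)) = 1/(1 + (2/9 - 121/9 - 11/3)) = 1/(1 - 152/9) = 1/(-143/9) = -9/143 ≈ -0.062937)
v**2 = (-9/143)**2 = 81/20449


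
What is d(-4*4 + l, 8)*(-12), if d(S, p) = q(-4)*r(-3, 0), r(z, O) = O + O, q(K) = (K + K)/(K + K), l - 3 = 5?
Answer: 0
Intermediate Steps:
l = 8 (l = 3 + 5 = 8)
q(K) = 1 (q(K) = (2*K)/((2*K)) = (2*K)*(1/(2*K)) = 1)
r(z, O) = 2*O
d(S, p) = 0 (d(S, p) = 1*(2*0) = 1*0 = 0)
d(-4*4 + l, 8)*(-12) = 0*(-12) = 0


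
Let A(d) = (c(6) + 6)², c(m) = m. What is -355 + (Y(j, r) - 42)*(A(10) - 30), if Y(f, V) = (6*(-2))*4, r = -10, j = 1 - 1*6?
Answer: -10615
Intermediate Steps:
A(d) = 144 (A(d) = (6 + 6)² = 12² = 144)
j = -5 (j = 1 - 6 = -5)
Y(f, V) = -48 (Y(f, V) = -12*4 = -48)
-355 + (Y(j, r) - 42)*(A(10) - 30) = -355 + (-48 - 42)*(144 - 30) = -355 - 90*114 = -355 - 10260 = -10615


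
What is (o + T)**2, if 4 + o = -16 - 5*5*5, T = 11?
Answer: 17956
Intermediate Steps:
o = -145 (o = -4 + (-16 - 5*5*5) = -4 + (-16 - 25*5) = -4 + (-16 - 1*125) = -4 + (-16 - 125) = -4 - 141 = -145)
(o + T)**2 = (-145 + 11)**2 = (-134)**2 = 17956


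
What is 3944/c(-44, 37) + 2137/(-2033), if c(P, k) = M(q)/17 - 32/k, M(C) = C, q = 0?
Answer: -37092501/8132 ≈ -4561.3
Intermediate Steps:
c(P, k) = -32/k (c(P, k) = 0/17 - 32/k = 0*(1/17) - 32/k = 0 - 32/k = -32/k)
3944/c(-44, 37) + 2137/(-2033) = 3944/((-32/37)) + 2137/(-2033) = 3944/((-32*1/37)) + 2137*(-1/2033) = 3944/(-32/37) - 2137/2033 = 3944*(-37/32) - 2137/2033 = -18241/4 - 2137/2033 = -37092501/8132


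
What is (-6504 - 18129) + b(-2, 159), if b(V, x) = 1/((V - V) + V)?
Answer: -49267/2 ≈ -24634.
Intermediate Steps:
b(V, x) = 1/V (b(V, x) = 1/(0 + V) = 1/V)
(-6504 - 18129) + b(-2, 159) = (-6504 - 18129) + 1/(-2) = -24633 - ½ = -49267/2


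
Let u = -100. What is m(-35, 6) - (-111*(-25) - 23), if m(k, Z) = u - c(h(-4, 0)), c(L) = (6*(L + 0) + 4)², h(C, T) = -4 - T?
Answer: -3252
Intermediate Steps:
c(L) = (4 + 6*L)² (c(L) = (6*L + 4)² = (4 + 6*L)²)
m(k, Z) = -500 (m(k, Z) = -100 - 4*(2 + 3*(-4 - 1*0))² = -100 - 4*(2 + 3*(-4 + 0))² = -100 - 4*(2 + 3*(-4))² = -100 - 4*(2 - 12)² = -100 - 4*(-10)² = -100 - 4*100 = -100 - 1*400 = -100 - 400 = -500)
m(-35, 6) - (-111*(-25) - 23) = -500 - (-111*(-25) - 23) = -500 - (2775 - 23) = -500 - 1*2752 = -500 - 2752 = -3252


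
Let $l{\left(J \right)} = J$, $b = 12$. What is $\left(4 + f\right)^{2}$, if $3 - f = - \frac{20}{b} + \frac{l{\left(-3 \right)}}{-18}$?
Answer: $\frac{289}{4} \approx 72.25$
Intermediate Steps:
$f = \frac{9}{2}$ ($f = 3 - \left(- \frac{20}{12} - \frac{3}{-18}\right) = 3 - \left(\left(-20\right) \frac{1}{12} - - \frac{1}{6}\right) = 3 - \left(- \frac{5}{3} + \frac{1}{6}\right) = 3 - - \frac{3}{2} = 3 + \frac{3}{2} = \frac{9}{2} \approx 4.5$)
$\left(4 + f\right)^{2} = \left(4 + \frac{9}{2}\right)^{2} = \left(\frac{17}{2}\right)^{2} = \frac{289}{4}$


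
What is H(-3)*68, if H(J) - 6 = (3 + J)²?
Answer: 408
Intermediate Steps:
H(J) = 6 + (3 + J)²
H(-3)*68 = (6 + (3 - 3)²)*68 = (6 + 0²)*68 = (6 + 0)*68 = 6*68 = 408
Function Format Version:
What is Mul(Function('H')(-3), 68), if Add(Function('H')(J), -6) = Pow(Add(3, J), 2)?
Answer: 408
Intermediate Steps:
Function('H')(J) = Add(6, Pow(Add(3, J), 2))
Mul(Function('H')(-3), 68) = Mul(Add(6, Pow(Add(3, -3), 2)), 68) = Mul(Add(6, Pow(0, 2)), 68) = Mul(Add(6, 0), 68) = Mul(6, 68) = 408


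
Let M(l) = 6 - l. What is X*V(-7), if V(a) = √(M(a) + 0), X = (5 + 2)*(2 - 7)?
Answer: -35*√13 ≈ -126.19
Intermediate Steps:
X = -35 (X = 7*(-5) = -35)
V(a) = √(6 - a) (V(a) = √((6 - a) + 0) = √(6 - a))
X*V(-7) = -35*√(6 - 1*(-7)) = -35*√(6 + 7) = -35*√13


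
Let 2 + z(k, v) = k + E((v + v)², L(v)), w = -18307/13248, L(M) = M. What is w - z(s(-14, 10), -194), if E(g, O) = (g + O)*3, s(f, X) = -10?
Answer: -5975369731/13248 ≈ -4.5104e+5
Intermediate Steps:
E(g, O) = 3*O + 3*g (E(g, O) = (O + g)*3 = 3*O + 3*g)
w = -18307/13248 (w = -18307*1/13248 = -18307/13248 ≈ -1.3819)
z(k, v) = -2 + k + 3*v + 12*v² (z(k, v) = -2 + (k + (3*v + 3*(v + v)²)) = -2 + (k + (3*v + 3*(2*v)²)) = -2 + (k + (3*v + 3*(4*v²))) = -2 + (k + (3*v + 12*v²)) = -2 + (k + 3*v + 12*v²) = -2 + k + 3*v + 12*v²)
w - z(s(-14, 10), -194) = -18307/13248 - (-2 - 10 + 3*(-194) + 12*(-194)²) = -18307/13248 - (-2 - 10 - 582 + 12*37636) = -18307/13248 - (-2 - 10 - 582 + 451632) = -18307/13248 - 1*451038 = -18307/13248 - 451038 = -5975369731/13248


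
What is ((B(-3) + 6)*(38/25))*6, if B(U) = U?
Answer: 684/25 ≈ 27.360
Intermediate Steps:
((B(-3) + 6)*(38/25))*6 = ((-3 + 6)*(38/25))*6 = (3*(38*(1/25)))*6 = (3*(38/25))*6 = (114/25)*6 = 684/25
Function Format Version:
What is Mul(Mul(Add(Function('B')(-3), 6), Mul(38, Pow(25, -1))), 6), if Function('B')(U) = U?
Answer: Rational(684, 25) ≈ 27.360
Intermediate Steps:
Mul(Mul(Add(Function('B')(-3), 6), Mul(38, Pow(25, -1))), 6) = Mul(Mul(Add(-3, 6), Mul(38, Pow(25, -1))), 6) = Mul(Mul(3, Mul(38, Rational(1, 25))), 6) = Mul(Mul(3, Rational(38, 25)), 6) = Mul(Rational(114, 25), 6) = Rational(684, 25)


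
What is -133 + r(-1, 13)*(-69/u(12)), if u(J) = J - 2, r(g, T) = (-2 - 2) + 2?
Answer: -596/5 ≈ -119.20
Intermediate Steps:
r(g, T) = -2 (r(g, T) = -4 + 2 = -2)
u(J) = -2 + J
-133 + r(-1, 13)*(-69/u(12)) = -133 - (-138)/(-2 + 12) = -133 - (-138)/10 = -133 - 2*(-69/10) = -133 + 69/5 = -596/5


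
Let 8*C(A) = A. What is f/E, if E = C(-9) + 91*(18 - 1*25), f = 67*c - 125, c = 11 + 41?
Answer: -26872/5105 ≈ -5.2639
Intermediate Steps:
c = 52
C(A) = A/8
f = 3359 (f = 67*52 - 125 = 3484 - 125 = 3359)
E = -5105/8 (E = (1/8)*(-9) + 91*(18 - 1*25) = -9/8 + 91*(18 - 25) = -9/8 + 91*(-7) = -9/8 - 637 = -5105/8 ≈ -638.13)
f/E = 3359/(-5105/8) = 3359*(-8/5105) = -26872/5105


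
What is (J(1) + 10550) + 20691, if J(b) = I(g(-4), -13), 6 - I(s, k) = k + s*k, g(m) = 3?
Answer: 31299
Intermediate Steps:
I(s, k) = 6 - k - k*s (I(s, k) = 6 - (k + s*k) = 6 - (k + k*s) = 6 + (-k - k*s) = 6 - k - k*s)
J(b) = 58 (J(b) = 6 - 1*(-13) - 1*(-13)*3 = 6 + 13 + 39 = 58)
(J(1) + 10550) + 20691 = (58 + 10550) + 20691 = 10608 + 20691 = 31299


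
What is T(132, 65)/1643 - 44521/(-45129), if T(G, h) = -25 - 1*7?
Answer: 71703875/74146947 ≈ 0.96705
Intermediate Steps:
T(G, h) = -32 (T(G, h) = -25 - 7 = -32)
T(132, 65)/1643 - 44521/(-45129) = -32/1643 - 44521/(-45129) = -32*1/1643 - 44521*(-1/45129) = -32/1643 + 44521/45129 = 71703875/74146947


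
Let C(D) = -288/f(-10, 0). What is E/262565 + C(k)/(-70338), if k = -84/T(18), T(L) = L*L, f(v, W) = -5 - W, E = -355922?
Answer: -834998846/615609899 ≈ -1.3564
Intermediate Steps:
T(L) = L²
k = -7/27 (k = -84/(18²) = -84/324 = -84*1/324 = -7/27 ≈ -0.25926)
C(D) = 288/5 (C(D) = -288/(-5 - 1*0) = -288/(-5 + 0) = -288/(-5) = -288*(-⅕) = 288/5)
E/262565 + C(k)/(-70338) = -355922/262565 + (288/5)/(-70338) = -355922*1/262565 + (288/5)*(-1/70338) = -355922/262565 - 48/58615 = -834998846/615609899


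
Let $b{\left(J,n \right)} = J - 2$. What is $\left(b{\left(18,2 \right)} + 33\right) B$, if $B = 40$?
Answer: $1960$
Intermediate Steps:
$b{\left(J,n \right)} = -2 + J$
$\left(b{\left(18,2 \right)} + 33\right) B = \left(\left(-2 + 18\right) + 33\right) 40 = \left(16 + 33\right) 40 = 49 \cdot 40 = 1960$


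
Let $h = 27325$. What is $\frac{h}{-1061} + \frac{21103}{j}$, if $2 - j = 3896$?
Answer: $- \frac{128793833}{4131534} \approx -31.173$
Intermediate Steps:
$j = -3894$ ($j = 2 - 3896 = -3894$)
$\frac{h}{-1061} + \frac{21103}{j} = \frac{27325}{-1061} + \frac{21103}{-3894} = 27325 \left(- \frac{1}{1061}\right) + 21103 \left(- \frac{1}{3894}\right) = - \frac{27325}{1061} - \frac{21103}{3894} = - \frac{128793833}{4131534}$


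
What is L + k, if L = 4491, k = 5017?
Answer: 9508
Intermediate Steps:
L + k = 4491 + 5017 = 9508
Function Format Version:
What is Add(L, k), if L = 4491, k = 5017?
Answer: 9508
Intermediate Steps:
Add(L, k) = Add(4491, 5017) = 9508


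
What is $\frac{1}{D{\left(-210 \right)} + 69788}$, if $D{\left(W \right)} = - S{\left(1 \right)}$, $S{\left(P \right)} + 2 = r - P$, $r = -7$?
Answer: $\frac{1}{69798} \approx 1.4327 \cdot 10^{-5}$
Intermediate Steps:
$S{\left(P \right)} = -9 - P$ ($S{\left(P \right)} = -2 - \left(7 + P\right) = -9 - P$)
$D{\left(W \right)} = 10$ ($D{\left(W \right)} = - (-9 - 1) = \left(-1\right) \left(-10\right) = 10$)
$\frac{1}{D{\left(-210 \right)} + 69788} = \frac{1}{10 + 69788} = \frac{1}{69798}$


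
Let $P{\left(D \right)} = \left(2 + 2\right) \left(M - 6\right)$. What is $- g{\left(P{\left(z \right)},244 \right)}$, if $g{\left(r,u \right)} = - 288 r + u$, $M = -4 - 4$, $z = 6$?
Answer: $-16372$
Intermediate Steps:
$M = -8$ ($M = -4 - 4 = -8$)
$P{\left(D \right)} = -56$ ($P{\left(D \right)} = \left(2 + 2\right) \left(-8 - 6\right) = 4 \left(-14\right) = -56$)
$g{\left(r,u \right)} = u - 288 r$
$- g{\left(P{\left(z \right)},244 \right)} = - (244 - -16128) = - (244 + 16128) = \left(-1\right) 16372 = -16372$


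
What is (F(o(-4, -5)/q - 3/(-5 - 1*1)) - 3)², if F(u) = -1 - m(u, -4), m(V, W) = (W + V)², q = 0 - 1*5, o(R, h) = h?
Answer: 1681/16 ≈ 105.06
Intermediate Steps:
q = -5 (q = 0 - 5 = -5)
m(V, W) = (V + W)²
F(u) = -1 - (-4 + u)² (F(u) = -1 - (u - 4)² = -1 - (-4 + u)²)
(F(o(-4, -5)/q - 3/(-5 - 1*1)) - 3)² = ((-1 - (-4 + (-5/(-5) - 3/(-5 - 1*1)))²) - 3)² = ((-1 - (-4 + (-5*(-⅕) - 3/(-5 - 1)))²) - 3)² = ((-1 - (-4 + (1 - 3/(-6)))²) - 3)² = ((-1 - (-4 + (1 - 3*(-⅙)))²) - 3)² = ((-1 - (-4 + (1 + ½))²) - 3)² = ((-1 - (-4 + 3/2)²) - 3)² = ((-1 - (-5/2)²) - 3)² = ((-1 - 1*25/4) - 3)² = ((-1 - 25/4) - 3)² = (-29/4 - 3)² = (-41/4)² = 1681/16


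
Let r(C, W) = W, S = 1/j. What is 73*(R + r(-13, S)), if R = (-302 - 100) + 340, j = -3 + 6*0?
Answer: -13651/3 ≈ -4550.3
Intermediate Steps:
j = -3 (j = -3 + 0 = -3)
S = -⅓ (S = 1/(-3) = -⅓ ≈ -0.33333)
R = -62 (R = -402 + 340 = -62)
73*(R + r(-13, S)) = 73*(-62 - ⅓) = 73*(-187/3) = -13651/3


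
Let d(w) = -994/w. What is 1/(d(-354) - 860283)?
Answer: -177/152269594 ≈ -1.1624e-6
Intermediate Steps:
1/(d(-354) - 860283) = 1/(-994/(-354) - 860283) = 1/(-994*(-1/354) - 860283) = 1/(497/177 - 860283) = 1/(-152269594/177) = -177/152269594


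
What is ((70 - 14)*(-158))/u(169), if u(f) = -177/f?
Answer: 1495312/177 ≈ 8448.1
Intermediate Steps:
((70 - 14)*(-158))/u(169) = ((70 - 14)*(-158))/((-177/169)) = (56*(-158))/((-177*1/169)) = -8848/(-177/169) = -8848*(-169/177) = 1495312/177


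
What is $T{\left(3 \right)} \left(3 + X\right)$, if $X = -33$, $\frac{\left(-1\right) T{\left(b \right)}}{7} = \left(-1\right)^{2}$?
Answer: $210$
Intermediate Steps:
$T{\left(b \right)} = -7$ ($T{\left(b \right)} = - 7 \left(-1\right)^{2} = \left(-7\right) 1 = -7$)
$T{\left(3 \right)} \left(3 + X\right) = - 7 \left(3 - 33\right) = \left(-7\right) \left(-30\right) = 210$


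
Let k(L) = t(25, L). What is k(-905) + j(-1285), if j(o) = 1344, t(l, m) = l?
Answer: 1369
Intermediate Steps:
k(L) = 25
k(-905) + j(-1285) = 25 + 1344 = 1369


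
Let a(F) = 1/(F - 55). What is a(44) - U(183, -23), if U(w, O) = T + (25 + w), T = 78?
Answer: -3147/11 ≈ -286.09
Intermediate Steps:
U(w, O) = 103 + w (U(w, O) = 78 + (25 + w) = 103 + w)
a(F) = 1/(-55 + F)
a(44) - U(183, -23) = 1/(-55 + 44) - (103 + 183) = 1/(-11) - 1*286 = -1/11 - 286 = -3147/11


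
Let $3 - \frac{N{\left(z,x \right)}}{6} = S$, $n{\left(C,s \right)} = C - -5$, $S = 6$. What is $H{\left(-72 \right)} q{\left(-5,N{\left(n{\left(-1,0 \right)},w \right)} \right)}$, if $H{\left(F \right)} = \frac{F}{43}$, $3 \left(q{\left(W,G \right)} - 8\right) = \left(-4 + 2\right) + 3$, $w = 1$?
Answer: $- \frac{600}{43} \approx -13.953$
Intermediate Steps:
$n{\left(C,s \right)} = 5 + C$ ($n{\left(C,s \right)} = C + 5 = 5 + C$)
$N{\left(z,x \right)} = -18$ ($N{\left(z,x \right)} = 18 - 36 = -18$)
$q{\left(W,G \right)} = \frac{25}{3}$ ($q{\left(W,G \right)} = 8 + \frac{\left(-4 + 2\right) + 3}{3} = 8 + \frac{-2 + 3}{3} = 8 + \frac{1}{3} \cdot 1 = 8 + \frac{1}{3} = \frac{25}{3}$)
$H{\left(F \right)} = \frac{F}{43}$ ($H{\left(F \right)} = F \frac{1}{43} = \frac{F}{43}$)
$H{\left(-72 \right)} q{\left(-5,N{\left(n{\left(-1,0 \right)},w \right)} \right)} = \frac{1}{43} \left(-72\right) \frac{25}{3} = \left(- \frac{72}{43}\right) \frac{25}{3} = - \frac{600}{43}$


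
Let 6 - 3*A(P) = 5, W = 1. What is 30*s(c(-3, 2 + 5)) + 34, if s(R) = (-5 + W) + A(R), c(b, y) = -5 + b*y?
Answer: -76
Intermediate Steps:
A(P) = ⅓ (A(P) = 2 - ⅓*5 = 2 - 5/3 = ⅓)
s(R) = -11/3 (s(R) = (-5 + 1) + ⅓ = -4 + ⅓ = -11/3)
30*s(c(-3, 2 + 5)) + 34 = 30*(-11/3) + 34 = -110 + 34 = -76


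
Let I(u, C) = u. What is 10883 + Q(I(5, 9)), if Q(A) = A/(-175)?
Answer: 380904/35 ≈ 10883.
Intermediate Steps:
Q(A) = -A/175 (Q(A) = A*(-1/175) = -A/175)
10883 + Q(I(5, 9)) = 10883 - 1/175*5 = 10883 - 1/35 = 380904/35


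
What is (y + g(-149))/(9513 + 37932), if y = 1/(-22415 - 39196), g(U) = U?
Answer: -1836008/584626779 ≈ -0.0031405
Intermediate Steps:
y = -1/61611 (y = 1/(-61611) = -1/61611 ≈ -1.6231e-5)
(y + g(-149))/(9513 + 37932) = (-1/61611 - 149)/(9513 + 37932) = -9180040/61611/47445 = -9180040/61611*1/47445 = -1836008/584626779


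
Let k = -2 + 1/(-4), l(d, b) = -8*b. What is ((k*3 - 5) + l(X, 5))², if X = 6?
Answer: 42849/16 ≈ 2678.1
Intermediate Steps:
k = -9/4 (k = -2 - ¼ = -9/4 ≈ -2.2500)
((k*3 - 5) + l(X, 5))² = ((-9/4*3 - 5) - 8*5)² = ((-27/4 - 5) - 40)² = (-47/4 - 40)² = (-207/4)² = 42849/16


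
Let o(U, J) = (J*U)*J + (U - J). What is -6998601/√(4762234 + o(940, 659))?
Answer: -6998601*√412986655/412986655 ≈ -344.38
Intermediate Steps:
o(U, J) = U - J + U*J² (o(U, J) = U*J² + (U - J) = U - J + U*J²)
-6998601/√(4762234 + o(940, 659)) = -6998601/√(4762234 + (940 - 1*659 + 940*659²)) = -6998601/√(4762234 + (940 - 659 + 940*434281)) = -6998601/√(4762234 + (940 - 659 + 408224140)) = -6998601/√(4762234 + 408224421) = -6998601*√412986655/412986655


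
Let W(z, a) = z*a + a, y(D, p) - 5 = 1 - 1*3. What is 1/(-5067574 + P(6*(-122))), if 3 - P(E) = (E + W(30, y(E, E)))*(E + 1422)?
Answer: -1/4626661 ≈ -2.1614e-7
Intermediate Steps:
y(D, p) = 3 (y(D, p) = 5 + (1 - 1*3) = 5 + (1 - 3) = 5 - 2 = 3)
W(z, a) = a + a*z (W(z, a) = a*z + a = a + a*z)
P(E) = 3 - (93 + E)*(1422 + E) (P(E) = 3 - (E + 3*(1 + 30))*(E + 1422) = 3 - (E + 3*31)*(1422 + E) = 3 - (E + 93)*(1422 + E) = 3 - (93 + E)*(1422 + E))
1/(-5067574 + P(6*(-122))) = 1/(-5067574 + (-132243 - (6*(-122))² - 9090*(-122))) = 1/(-5067574 + (-132243 - 1*(-732)² - 1515*(-732))) = 1/(-5067574 + (-132243 - 1*535824 + 1108980)) = 1/(-5067574 + (-132243 - 535824 + 1108980)) = 1/(-5067574 + 440913) = 1/(-4626661) = -1/4626661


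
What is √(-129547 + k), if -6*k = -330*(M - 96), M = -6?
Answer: 11*I*√1117 ≈ 367.64*I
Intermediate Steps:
k = -5610 (k = -(-55)*(-6 - 96) = -(-55)*(-102) = -⅙*33660 = -5610)
√(-129547 + k) = √(-129547 - 5610) = √(-135157) = 11*I*√1117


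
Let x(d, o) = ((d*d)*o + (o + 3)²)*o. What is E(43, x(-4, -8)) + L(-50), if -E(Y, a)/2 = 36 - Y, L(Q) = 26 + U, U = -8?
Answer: 32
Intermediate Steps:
x(d, o) = o*((3 + o)² + o*d²) (x(d, o) = (d²*o + (3 + o)²)*o = (o*d² + (3 + o)²)*o = ((3 + o)² + o*d²)*o = o*((3 + o)² + o*d²))
L(Q) = 18 (L(Q) = 26 - 8 = 18)
E(Y, a) = -72 + 2*Y (E(Y, a) = -2*(36 - Y) = -72 + 2*Y)
E(43, x(-4, -8)) + L(-50) = (-72 + 2*43) + 18 = (-72 + 86) + 18 = 14 + 18 = 32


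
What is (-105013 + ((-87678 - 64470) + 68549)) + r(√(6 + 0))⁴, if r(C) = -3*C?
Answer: -185696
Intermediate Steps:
(-105013 + ((-87678 - 64470) + 68549)) + r(√(6 + 0))⁴ = (-105013 + ((-87678 - 64470) + 68549)) + (-3*√(6 + 0))⁴ = (-105013 + (-152148 + 68549)) + (-3*√6)⁴ = (-105013 - 83599) + 2916 = -188612 + 2916 = -185696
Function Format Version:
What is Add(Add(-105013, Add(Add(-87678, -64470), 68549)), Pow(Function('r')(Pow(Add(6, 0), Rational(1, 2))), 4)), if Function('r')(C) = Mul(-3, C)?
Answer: -185696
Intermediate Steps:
Add(Add(-105013, Add(Add(-87678, -64470), 68549)), Pow(Function('r')(Pow(Add(6, 0), Rational(1, 2))), 4)) = Add(Add(-105013, Add(Add(-87678, -64470), 68549)), Pow(Mul(-3, Pow(Add(6, 0), Rational(1, 2))), 4)) = Add(Add(-105013, Add(-152148, 68549)), Pow(Mul(-3, Pow(6, Rational(1, 2))), 4)) = Add(Add(-105013, -83599), 2916) = Add(-188612, 2916) = -185696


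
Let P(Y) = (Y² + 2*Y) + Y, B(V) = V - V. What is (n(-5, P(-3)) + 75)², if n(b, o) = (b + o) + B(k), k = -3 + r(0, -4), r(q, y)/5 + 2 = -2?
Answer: 4900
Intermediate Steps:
r(q, y) = -20 (r(q, y) = -10 + 5*(-2) = -10 - 10 = -20)
k = -23 (k = -3 - 20 = -23)
B(V) = 0
P(Y) = Y² + 3*Y
n(b, o) = b + o (n(b, o) = (b + o) + 0 = b + o)
(n(-5, P(-3)) + 75)² = ((-5 - 3*(3 - 3)) + 75)² = ((-5 - 3*0) + 75)² = ((-5 + 0) + 75)² = (-5 + 75)² = 70² = 4900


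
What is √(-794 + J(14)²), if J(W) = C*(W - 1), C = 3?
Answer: √727 ≈ 26.963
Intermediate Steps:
J(W) = -3 + 3*W (J(W) = 3*(W - 1) = 3*(-1 + W) = -3 + 3*W)
√(-794 + J(14)²) = √(-794 + (-3 + 3*14)²) = √(-794 + (-3 + 42)²) = √(-794 + 39²) = √(-794 + 1521) = √727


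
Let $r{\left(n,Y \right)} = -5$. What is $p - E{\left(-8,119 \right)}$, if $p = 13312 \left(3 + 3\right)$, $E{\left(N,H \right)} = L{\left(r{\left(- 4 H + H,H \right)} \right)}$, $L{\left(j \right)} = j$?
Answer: $79877$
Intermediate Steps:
$E{\left(N,H \right)} = -5$
$p = 79872$ ($p = 13312 \cdot 6 = 79872$)
$p - E{\left(-8,119 \right)} = 79872 - -5 = 79872 + 5 = 79877$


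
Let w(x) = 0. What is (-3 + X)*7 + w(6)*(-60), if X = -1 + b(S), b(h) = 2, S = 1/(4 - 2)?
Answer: -14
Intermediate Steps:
S = ½ (S = 1/2 = ½ ≈ 0.50000)
X = 1 (X = -1 + 2 = 1)
(-3 + X)*7 + w(6)*(-60) = (-3 + 1)*7 + 0*(-60) = -2*7 + 0 = -14 + 0 = -14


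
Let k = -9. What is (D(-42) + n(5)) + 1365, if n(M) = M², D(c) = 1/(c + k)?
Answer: 70889/51 ≈ 1390.0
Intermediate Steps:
D(c) = 1/(-9 + c) (D(c) = 1/(c - 9) = 1/(-9 + c))
(D(-42) + n(5)) + 1365 = (1/(-9 - 42) + 5²) + 1365 = (1/(-51) + 25) + 1365 = (-1/51 + 25) + 1365 = 1274/51 + 1365 = 70889/51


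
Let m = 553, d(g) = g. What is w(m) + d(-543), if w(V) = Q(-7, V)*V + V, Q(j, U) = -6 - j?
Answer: 563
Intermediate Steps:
w(V) = 2*V (w(V) = (-6 - 1*(-7))*V + V = (-6 + 7)*V + V = 1*V + V = V + V = 2*V)
w(m) + d(-543) = 2*553 - 543 = 1106 - 543 = 563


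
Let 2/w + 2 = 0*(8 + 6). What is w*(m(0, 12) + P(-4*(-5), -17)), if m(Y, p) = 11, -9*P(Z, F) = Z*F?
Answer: -439/9 ≈ -48.778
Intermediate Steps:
P(Z, F) = -F*Z/9 (P(Z, F) = -Z*F/9 = -F*Z/9)
w = -1 (w = 2/(-2 + 0*(8 + 6)) = 2/(-2 + 0*14) = 2/(-2 + 0) = 2/(-2) = 2*(-½) = -1)
w*(m(0, 12) + P(-4*(-5), -17)) = -(11 - ⅑*(-17)*(-4*(-5))) = -(11 - ⅑*(-17)*20) = -(11 + 340/9) = -1*439/9 = -439/9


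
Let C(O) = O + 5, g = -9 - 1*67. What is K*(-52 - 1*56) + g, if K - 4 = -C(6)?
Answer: 680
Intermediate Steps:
g = -76 (g = -9 - 67 = -76)
C(O) = 5 + O
K = -7 (K = 4 - (5 + 6) = 4 - 1*11 = 4 - 11 = -7)
K*(-52 - 1*56) + g = -7*(-52 - 1*56) - 76 = -7*(-52 - 56) - 76 = -7*(-108) - 76 = 756 - 76 = 680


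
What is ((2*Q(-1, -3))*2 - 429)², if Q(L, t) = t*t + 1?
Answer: 151321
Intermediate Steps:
Q(L, t) = 1 + t² (Q(L, t) = t² + 1 = 1 + t²)
((2*Q(-1, -3))*2 - 429)² = ((2*(1 + (-3)²))*2 - 429)² = ((2*(1 + 9))*2 - 429)² = ((2*10)*2 - 429)² = (20*2 - 429)² = (40 - 429)² = (-389)² = 151321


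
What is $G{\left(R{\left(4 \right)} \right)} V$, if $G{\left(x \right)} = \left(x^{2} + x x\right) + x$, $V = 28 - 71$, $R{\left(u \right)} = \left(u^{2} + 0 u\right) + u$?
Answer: $-35260$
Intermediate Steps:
$R{\left(u \right)} = u + u^{2}$ ($R{\left(u \right)} = \left(u^{2} + 0\right) + u = u^{2} + u = u + u^{2}$)
$V = -43$ ($V = 28 - 71 = -43$)
$G{\left(x \right)} = x + 2 x^{2}$ ($G{\left(x \right)} = \left(x^{2} + x^{2}\right) + x = 2 x^{2} + x = x + 2 x^{2}$)
$G{\left(R{\left(4 \right)} \right)} V = 4 \left(1 + 4\right) \left(1 + 2 \cdot 4 \left(1 + 4\right)\right) \left(-43\right) = 4 \cdot 5 \left(1 + 2 \cdot 4 \cdot 5\right) \left(-43\right) = 20 \left(1 + 2 \cdot 20\right) \left(-43\right) = 20 \left(1 + 40\right) \left(-43\right) = 20 \cdot 41 \left(-43\right) = 820 \left(-43\right) = -35260$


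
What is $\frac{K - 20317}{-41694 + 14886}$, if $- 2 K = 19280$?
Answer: $\frac{29957}{26808} \approx 1.1175$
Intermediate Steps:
$K = -9640$ ($K = \left(- \frac{1}{2}\right) 19280 = -9640$)
$\frac{K - 20317}{-41694 + 14886} = \frac{-9640 - 20317}{-41694 + 14886} = - \frac{29957}{-26808} = \left(-29957\right) \left(- \frac{1}{26808}\right) = \frac{29957}{26808}$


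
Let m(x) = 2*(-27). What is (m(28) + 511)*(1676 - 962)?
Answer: 326298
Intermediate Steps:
m(x) = -54
(m(28) + 511)*(1676 - 962) = (-54 + 511)*(1676 - 962) = 457*714 = 326298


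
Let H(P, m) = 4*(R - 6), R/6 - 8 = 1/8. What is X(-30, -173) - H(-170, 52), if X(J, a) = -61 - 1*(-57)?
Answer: -175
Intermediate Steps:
R = 195/4 (R = 48 + 6/8 = 48 + 6*(1/8) = 48 + 3/4 = 195/4 ≈ 48.750)
H(P, m) = 171 (H(P, m) = 4*(195/4 - 6) = 4*(171/4) = 171)
X(J, a) = -4 (X(J, a) = -61 + 57 = -4)
X(-30, -173) - H(-170, 52) = -4 - 1*171 = -4 - 171 = -175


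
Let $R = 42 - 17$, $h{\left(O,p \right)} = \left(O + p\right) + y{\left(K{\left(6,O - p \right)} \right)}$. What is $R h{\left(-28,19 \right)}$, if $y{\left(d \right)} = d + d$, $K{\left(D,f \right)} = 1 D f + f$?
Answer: $-16675$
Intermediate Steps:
$K{\left(D,f \right)} = f + D f$ ($K{\left(D,f \right)} = D f + f = f + D f$)
$y{\left(d \right)} = 2 d$
$h{\left(O,p \right)} = - 13 p + 15 O$ ($h{\left(O,p \right)} = \left(O + p\right) + 2 \left(O - p\right) \left(1 + 6\right) = \left(O + p\right) + 2 \left(O - p\right) 7 = \left(O + p\right) + 2 \left(- 7 p + 7 O\right) = \left(O + p\right) + \left(- 14 p + 14 O\right) = - 13 p + 15 O$)
$R = 25$ ($R = 42 - 17 = 25$)
$R h{\left(-28,19 \right)} = 25 \left(\left(-13\right) 19 + 15 \left(-28\right)\right) = 25 \left(-247 - 420\right) = 25 \left(-667\right) = -16675$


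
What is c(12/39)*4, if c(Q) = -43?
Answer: -172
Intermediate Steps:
c(12/39)*4 = -43*4 = -172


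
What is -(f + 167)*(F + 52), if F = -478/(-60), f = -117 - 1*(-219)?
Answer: -483931/30 ≈ -16131.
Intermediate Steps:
f = 102 (f = -117 + 219 = 102)
F = 239/30 (F = -478*(-1/60) = 239/30 ≈ 7.9667)
-(f + 167)*(F + 52) = -(102 + 167)*(239/30 + 52) = -269*1799/30 = -1*483931/30 = -483931/30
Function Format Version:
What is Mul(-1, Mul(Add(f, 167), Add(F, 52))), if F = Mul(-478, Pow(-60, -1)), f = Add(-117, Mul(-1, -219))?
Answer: Rational(-483931, 30) ≈ -16131.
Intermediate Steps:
f = 102 (f = Add(-117, 219) = 102)
F = Rational(239, 30) (F = Mul(-478, Rational(-1, 60)) = Rational(239, 30) ≈ 7.9667)
Mul(-1, Mul(Add(f, 167), Add(F, 52))) = Mul(-1, Mul(Add(102, 167), Add(Rational(239, 30), 52))) = Mul(-1, Mul(269, Rational(1799, 30))) = Mul(-1, Rational(483931, 30)) = Rational(-483931, 30)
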